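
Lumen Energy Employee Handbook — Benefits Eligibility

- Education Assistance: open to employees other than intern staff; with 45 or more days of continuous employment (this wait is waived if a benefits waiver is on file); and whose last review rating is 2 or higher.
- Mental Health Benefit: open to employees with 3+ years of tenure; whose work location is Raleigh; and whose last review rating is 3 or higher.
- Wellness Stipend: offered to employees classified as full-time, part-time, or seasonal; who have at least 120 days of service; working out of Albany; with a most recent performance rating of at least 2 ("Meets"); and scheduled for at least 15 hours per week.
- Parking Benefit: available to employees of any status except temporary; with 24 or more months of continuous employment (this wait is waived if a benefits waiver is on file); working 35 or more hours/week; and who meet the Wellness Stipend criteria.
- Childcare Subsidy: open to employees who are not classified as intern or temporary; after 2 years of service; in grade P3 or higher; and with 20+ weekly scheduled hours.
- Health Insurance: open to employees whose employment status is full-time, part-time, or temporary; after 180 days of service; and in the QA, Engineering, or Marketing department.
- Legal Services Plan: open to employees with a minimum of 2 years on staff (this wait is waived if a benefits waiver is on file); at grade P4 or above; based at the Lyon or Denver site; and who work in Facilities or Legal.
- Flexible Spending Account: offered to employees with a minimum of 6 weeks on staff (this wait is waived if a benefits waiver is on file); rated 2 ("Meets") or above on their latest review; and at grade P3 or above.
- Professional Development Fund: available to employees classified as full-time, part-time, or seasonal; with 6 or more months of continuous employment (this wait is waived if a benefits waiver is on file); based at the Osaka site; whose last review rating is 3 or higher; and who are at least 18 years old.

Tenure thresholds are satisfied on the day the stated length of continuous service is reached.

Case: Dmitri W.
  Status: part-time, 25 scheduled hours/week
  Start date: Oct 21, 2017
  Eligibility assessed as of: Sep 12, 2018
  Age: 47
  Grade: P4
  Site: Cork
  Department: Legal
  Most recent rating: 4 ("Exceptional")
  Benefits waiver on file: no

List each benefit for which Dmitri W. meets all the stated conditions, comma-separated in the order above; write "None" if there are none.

Education Assistance, Flexible Spending Account

Service from Oct 21, 2017 to Sep 12, 2018: 326 days.
Education Assistance — status part-time ✓ (not excluded); no waiver, service 326 days ≥ 45 days ✓; rating 4 ≥ 2 ✓ → eligible.
Mental Health Benefit — service 326 days < 3 years (≈1095 days) ✗ → not eligible.
Wellness Stipend — status part-time ✓; service 326 days ≥ 120 days ✓; site Cork ✗ (not Albany) → not eligible.
Parking Benefit — status part-time ✓ (not excluded); no waiver, service 326 days < 24 months (≈720 days) ✗ → not eligible.
Childcare Subsidy — status part-time ✓ (not excluded); service 326 days < 2 years (≈730 days) ✗ → not eligible.
Health Insurance — status part-time ✓; service 326 days ≥ 180 days ✓; dept Legal ✗ → not eligible.
Legal Services Plan — no waiver, service 326 days < 2 years (≈730 days) ✗ → not eligible.
Flexible Spending Account — no waiver, service 326 days ≥ 6 weeks (≈42 days) ✓; rating 4 ≥ 2 ✓; grade P4 ≥ P3 ✓ → eligible.
Professional Development Fund — status part-time ✓; no waiver, service 326 days ≥ 6 months (≈180 days) ✓; site Cork ✗ (not Osaka) → not eligible.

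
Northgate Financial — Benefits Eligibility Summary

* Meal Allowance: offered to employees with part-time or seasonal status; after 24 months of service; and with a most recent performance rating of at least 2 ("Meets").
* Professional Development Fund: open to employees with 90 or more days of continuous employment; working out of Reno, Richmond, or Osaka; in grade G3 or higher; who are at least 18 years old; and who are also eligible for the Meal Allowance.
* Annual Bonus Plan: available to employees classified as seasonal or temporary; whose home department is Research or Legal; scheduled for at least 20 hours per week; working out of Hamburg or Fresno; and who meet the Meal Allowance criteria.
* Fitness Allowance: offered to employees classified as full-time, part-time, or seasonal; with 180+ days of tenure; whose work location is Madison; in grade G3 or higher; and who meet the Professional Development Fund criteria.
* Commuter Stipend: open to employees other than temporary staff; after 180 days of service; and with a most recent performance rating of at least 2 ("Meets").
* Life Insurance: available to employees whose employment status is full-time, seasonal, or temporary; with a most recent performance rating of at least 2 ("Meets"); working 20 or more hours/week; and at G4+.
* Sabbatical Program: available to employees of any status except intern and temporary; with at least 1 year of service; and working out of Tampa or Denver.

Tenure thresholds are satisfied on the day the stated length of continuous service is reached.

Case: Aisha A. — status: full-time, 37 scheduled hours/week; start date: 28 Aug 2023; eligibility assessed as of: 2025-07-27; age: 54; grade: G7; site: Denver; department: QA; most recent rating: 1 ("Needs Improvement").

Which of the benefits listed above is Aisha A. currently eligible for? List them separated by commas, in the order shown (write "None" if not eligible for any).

Sabbatical Program

Service from 28 Aug 2023 to 2025-07-27: 699 days.
Meal Allowance — status full-time ✗ (requires part-time or seasonal) → not eligible.
Professional Development Fund — service 699 days ≥ 90 days ✓; site Denver ✗ (not Reno, Richmond, or Osaka) → not eligible.
Annual Bonus Plan — status full-time ✗ (requires seasonal or temporary) → not eligible.
Fitness Allowance — status full-time ✓; service 699 days ≥ 180 days ✓; site Denver ✗ (not Madison) → not eligible.
Commuter Stipend — status full-time ✓ (not excluded); service 699 days ≥ 180 days ✓; rating 1 < 2 ✗ → not eligible.
Life Insurance — status full-time ✓; rating 1 < 2 ✗ → not eligible.
Sabbatical Program — status full-time ✓ (not excluded); service 699 days ≥ 1 year (≈365 days) ✓; site Denver ✓ → eligible.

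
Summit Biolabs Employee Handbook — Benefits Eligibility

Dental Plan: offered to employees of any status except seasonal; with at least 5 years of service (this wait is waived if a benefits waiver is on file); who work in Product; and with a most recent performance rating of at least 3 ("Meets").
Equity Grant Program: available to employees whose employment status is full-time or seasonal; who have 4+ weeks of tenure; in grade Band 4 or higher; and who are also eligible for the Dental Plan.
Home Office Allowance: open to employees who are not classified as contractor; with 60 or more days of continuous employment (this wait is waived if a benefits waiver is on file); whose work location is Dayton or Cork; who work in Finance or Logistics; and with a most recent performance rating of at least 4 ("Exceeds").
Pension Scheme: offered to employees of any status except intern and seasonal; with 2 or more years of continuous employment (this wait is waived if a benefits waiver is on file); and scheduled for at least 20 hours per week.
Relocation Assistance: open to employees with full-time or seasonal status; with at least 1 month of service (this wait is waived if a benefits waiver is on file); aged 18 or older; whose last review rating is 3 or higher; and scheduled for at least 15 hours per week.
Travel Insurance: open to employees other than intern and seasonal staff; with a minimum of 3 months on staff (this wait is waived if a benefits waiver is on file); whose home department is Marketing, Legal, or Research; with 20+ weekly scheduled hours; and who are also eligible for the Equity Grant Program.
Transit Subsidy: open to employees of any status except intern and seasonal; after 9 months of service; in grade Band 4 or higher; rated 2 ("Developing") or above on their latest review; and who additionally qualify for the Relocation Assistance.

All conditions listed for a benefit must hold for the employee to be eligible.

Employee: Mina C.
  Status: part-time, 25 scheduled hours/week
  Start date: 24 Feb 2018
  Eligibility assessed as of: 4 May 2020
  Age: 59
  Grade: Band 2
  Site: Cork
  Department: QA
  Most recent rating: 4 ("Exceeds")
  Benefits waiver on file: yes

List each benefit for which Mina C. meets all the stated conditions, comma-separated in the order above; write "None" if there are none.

Pension Scheme

Service from 24 Feb 2018 to 4 May 2020: 800 days.
Dental Plan — status part-time ✓ (not excluded); benefits waiver on file ✓; dept QA ✗ → not eligible.
Equity Grant Program — status part-time ✗ (requires full-time or seasonal) → not eligible.
Home Office Allowance — status part-time ✓ (not excluded); benefits waiver on file ✓; site Cork ✓; dept QA ✗ → not eligible.
Pension Scheme — status part-time ✓ (not excluded); benefits waiver on file ✓; 25 hrs/wk ≥ 20 ✓ → eligible.
Relocation Assistance — status part-time ✗ (requires full-time or seasonal) → not eligible.
Travel Insurance — status part-time ✓ (not excluded); benefits waiver on file ✓; dept QA ✗ → not eligible.
Transit Subsidy — status part-time ✓ (not excluded); service 800 days ≥ 9 months (≈270 days) ✓; grade Band 2 < Band 4 ✗ → not eligible.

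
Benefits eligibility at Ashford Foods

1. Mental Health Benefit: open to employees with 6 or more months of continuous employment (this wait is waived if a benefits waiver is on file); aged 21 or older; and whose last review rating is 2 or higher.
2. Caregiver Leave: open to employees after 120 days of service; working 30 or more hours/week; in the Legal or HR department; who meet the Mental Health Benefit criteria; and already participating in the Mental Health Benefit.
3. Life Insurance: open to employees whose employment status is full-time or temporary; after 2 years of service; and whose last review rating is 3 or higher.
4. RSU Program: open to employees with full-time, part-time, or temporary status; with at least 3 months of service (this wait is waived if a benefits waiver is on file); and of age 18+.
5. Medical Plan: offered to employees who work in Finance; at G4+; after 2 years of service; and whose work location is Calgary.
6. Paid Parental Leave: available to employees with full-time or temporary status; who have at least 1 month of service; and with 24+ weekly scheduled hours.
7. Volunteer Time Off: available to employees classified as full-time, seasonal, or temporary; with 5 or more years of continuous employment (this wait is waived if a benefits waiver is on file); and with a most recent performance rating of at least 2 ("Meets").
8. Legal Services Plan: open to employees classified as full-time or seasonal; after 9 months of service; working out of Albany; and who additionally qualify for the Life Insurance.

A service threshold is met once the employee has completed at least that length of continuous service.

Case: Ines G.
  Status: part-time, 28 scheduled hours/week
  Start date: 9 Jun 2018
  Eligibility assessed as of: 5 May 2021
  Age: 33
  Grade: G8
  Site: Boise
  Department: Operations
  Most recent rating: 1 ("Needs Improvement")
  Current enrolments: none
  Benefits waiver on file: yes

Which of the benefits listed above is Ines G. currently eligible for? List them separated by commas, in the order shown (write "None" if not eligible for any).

Service from 9 Jun 2018 to 5 May 2021: 1061 days.
Mental Health Benefit — benefits waiver on file ✓; age 33 ≥ 21 ✓; rating 1 < 2 ✗ → not eligible.
Caregiver Leave — service 1061 days ≥ 120 days ✓; 28 hrs/wk < 30 ✗ → not eligible.
Life Insurance — status part-time ✗ (requires full-time or temporary) → not eligible.
RSU Program — status part-time ✓; benefits waiver on file ✓; age 33 ≥ 18 ✓ → eligible.
Medical Plan — dept Operations ✗ → not eligible.
Paid Parental Leave — status part-time ✗ (requires full-time or temporary) → not eligible.
Volunteer Time Off — status part-time ✗ (requires full-time, seasonal, or temporary) → not eligible.
Legal Services Plan — status part-time ✗ (requires full-time or seasonal) → not eligible.

RSU Program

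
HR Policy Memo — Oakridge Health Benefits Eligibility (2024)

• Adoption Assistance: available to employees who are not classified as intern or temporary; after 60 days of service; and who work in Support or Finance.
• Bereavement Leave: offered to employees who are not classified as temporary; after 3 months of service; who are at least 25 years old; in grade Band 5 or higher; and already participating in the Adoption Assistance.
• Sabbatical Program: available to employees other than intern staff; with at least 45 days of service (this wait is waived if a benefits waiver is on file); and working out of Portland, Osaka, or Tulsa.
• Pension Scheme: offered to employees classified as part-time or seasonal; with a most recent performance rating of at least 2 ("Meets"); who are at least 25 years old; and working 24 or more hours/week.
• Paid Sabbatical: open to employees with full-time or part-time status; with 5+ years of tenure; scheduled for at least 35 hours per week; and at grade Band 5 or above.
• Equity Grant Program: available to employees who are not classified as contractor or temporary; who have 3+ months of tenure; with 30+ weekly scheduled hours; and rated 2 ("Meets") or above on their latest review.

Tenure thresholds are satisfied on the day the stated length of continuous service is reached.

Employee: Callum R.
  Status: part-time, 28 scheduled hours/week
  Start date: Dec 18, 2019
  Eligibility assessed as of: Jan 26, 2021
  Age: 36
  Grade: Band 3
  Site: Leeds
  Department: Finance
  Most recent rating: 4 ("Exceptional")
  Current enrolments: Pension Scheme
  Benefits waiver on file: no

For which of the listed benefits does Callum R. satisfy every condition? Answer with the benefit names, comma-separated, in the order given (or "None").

Adoption Assistance, Pension Scheme

Service from Dec 18, 2019 to Jan 26, 2021: 405 days.
Adoption Assistance — status part-time ✓ (not excluded); service 405 days ≥ 60 days ✓; dept Finance ✓ → eligible.
Bereavement Leave — status part-time ✓ (not excluded); service 405 days ≥ 3 months (≈90 days) ✓; age 36 ≥ 25 ✓; grade Band 3 < Band 5 ✗ → not eligible.
Sabbatical Program — status part-time ✓ (not excluded); no waiver, service 405 days ≥ 45 days ✓; site Leeds ✗ (not Portland, Osaka, or Tulsa) → not eligible.
Pension Scheme — status part-time ✓; rating 4 ≥ 2 ✓; age 36 ≥ 25 ✓; 28 hrs/wk ≥ 24 ✓ → eligible.
Paid Sabbatical — status part-time ✓; service 405 days < 5 years (≈1825 days) ✗ → not eligible.
Equity Grant Program — status part-time ✓ (not excluded); service 405 days ≥ 3 months (≈90 days) ✓; 28 hrs/wk < 30 ✗ → not eligible.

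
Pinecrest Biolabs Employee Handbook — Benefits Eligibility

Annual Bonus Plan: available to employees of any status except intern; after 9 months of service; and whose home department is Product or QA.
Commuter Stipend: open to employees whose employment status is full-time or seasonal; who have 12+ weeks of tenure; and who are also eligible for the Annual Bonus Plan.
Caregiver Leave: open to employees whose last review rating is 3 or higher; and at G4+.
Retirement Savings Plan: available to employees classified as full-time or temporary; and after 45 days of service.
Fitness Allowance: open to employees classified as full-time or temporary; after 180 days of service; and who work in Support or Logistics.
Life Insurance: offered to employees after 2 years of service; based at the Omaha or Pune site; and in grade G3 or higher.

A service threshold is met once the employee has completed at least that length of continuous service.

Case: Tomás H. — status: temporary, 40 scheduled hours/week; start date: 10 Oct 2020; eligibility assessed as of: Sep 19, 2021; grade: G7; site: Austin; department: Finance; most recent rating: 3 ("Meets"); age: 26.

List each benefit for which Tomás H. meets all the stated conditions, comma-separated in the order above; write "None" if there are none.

Caregiver Leave, Retirement Savings Plan

Service from 10 Oct 2020 to Sep 19, 2021: 344 days.
Annual Bonus Plan — status temporary ✓ (not excluded); service 344 days ≥ 9 months (≈270 days) ✓; dept Finance ✗ → not eligible.
Commuter Stipend — status temporary ✗ (requires full-time or seasonal) → not eligible.
Caregiver Leave — rating 3 ≥ 3 ✓; grade G7 ≥ G4 ✓ → eligible.
Retirement Savings Plan — status temporary ✓; service 344 days ≥ 45 days ✓ → eligible.
Fitness Allowance — status temporary ✓; service 344 days ≥ 180 days ✓; dept Finance ✗ → not eligible.
Life Insurance — service 344 days < 2 years (≈730 days) ✗ → not eligible.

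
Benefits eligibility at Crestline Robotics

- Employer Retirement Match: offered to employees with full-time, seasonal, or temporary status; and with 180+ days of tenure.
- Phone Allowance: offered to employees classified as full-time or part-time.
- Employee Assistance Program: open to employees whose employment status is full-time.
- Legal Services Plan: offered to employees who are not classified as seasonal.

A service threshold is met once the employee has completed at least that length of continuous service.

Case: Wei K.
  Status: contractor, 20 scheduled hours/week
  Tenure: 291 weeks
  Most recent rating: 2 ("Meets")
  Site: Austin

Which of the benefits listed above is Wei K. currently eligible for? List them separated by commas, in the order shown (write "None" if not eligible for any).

Legal Services Plan

Employer Retirement Match — status contractor ✗ (requires full-time, seasonal, or temporary) → not eligible.
Phone Allowance — status contractor ✗ (requires full-time or part-time) → not eligible.
Employee Assistance Program — status contractor ✗ (requires full-time) → not eligible.
Legal Services Plan — status contractor ✓ (not excluded) → eligible.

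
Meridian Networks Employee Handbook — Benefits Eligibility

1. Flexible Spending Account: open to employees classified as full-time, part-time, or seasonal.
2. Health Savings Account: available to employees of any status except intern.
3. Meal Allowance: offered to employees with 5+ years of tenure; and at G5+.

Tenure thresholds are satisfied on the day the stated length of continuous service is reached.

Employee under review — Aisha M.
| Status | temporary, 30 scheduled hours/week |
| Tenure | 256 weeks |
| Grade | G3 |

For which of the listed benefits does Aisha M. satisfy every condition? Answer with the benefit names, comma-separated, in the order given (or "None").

Flexible Spending Account — status temporary ✗ (requires full-time, part-time, or seasonal) → not eligible.
Health Savings Account — status temporary ✓ (not excluded) → eligible.
Meal Allowance — service 256 weeks < 5 years (≈1825 days) ✗ → not eligible.

Health Savings Account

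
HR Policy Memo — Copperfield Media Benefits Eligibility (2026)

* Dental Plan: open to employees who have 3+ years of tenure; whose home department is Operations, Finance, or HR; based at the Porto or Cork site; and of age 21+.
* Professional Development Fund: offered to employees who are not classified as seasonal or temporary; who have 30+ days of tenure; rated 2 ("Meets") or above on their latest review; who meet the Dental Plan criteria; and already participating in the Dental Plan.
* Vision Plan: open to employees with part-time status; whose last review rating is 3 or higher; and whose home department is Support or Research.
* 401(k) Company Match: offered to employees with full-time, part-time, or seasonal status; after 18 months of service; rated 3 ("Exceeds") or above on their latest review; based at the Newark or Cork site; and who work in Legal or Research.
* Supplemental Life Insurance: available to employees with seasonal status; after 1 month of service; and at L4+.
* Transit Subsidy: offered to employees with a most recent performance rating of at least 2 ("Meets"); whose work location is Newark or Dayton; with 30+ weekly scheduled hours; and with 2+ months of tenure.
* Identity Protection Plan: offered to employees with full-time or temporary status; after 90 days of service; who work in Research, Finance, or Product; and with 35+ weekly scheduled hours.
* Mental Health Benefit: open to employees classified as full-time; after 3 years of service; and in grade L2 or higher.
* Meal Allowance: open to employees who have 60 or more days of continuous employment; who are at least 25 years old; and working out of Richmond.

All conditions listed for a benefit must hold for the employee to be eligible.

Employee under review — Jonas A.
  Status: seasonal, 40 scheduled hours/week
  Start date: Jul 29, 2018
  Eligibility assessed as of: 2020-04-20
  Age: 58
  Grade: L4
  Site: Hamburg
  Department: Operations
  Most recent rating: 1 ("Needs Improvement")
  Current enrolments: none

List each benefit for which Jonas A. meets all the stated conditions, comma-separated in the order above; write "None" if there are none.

Service from Jul 29, 2018 to 2020-04-20: 631 days.
Dental Plan — service 631 days < 3 years (≈1095 days) ✗ → not eligible.
Professional Development Fund — status seasonal ✗ (excluded) → not eligible.
Vision Plan — status seasonal ✗ (requires part-time) → not eligible.
401(k) Company Match — status seasonal ✓; service 631 days ≥ 18 months (≈540 days) ✓; rating 1 < 3 ✗ → not eligible.
Supplemental Life Insurance — status seasonal ✓; service 631 days ≥ 1 month (≈30 days) ✓; grade L4 ≥ L4 ✓ → eligible.
Transit Subsidy — rating 1 < 2 ✗ → not eligible.
Identity Protection Plan — status seasonal ✗ (requires full-time or temporary) → not eligible.
Mental Health Benefit — status seasonal ✗ (requires full-time) → not eligible.
Meal Allowance — service 631 days ≥ 60 days ✓; age 58 ≥ 25 ✓; site Hamburg ✗ (not Richmond) → not eligible.

Supplemental Life Insurance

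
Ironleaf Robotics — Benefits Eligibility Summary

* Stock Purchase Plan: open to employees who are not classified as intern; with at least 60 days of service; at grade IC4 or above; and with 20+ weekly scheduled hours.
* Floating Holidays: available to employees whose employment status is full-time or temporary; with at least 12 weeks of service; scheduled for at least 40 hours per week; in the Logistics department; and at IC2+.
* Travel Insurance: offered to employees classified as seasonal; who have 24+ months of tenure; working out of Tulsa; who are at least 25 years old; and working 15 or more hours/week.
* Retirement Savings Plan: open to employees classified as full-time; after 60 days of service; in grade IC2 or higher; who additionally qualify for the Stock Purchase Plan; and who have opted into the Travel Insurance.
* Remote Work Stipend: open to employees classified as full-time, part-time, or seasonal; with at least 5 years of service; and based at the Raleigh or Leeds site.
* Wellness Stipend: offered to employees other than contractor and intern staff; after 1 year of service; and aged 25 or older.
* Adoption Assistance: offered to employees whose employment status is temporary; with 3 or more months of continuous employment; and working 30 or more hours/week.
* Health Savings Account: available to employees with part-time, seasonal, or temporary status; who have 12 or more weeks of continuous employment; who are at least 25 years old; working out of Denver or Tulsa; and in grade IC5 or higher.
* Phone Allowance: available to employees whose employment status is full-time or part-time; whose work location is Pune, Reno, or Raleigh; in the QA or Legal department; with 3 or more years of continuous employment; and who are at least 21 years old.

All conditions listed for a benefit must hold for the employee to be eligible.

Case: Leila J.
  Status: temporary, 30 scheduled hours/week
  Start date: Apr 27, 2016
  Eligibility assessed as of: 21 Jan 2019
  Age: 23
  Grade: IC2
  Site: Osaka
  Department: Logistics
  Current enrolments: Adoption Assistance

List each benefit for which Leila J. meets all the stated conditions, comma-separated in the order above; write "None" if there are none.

Adoption Assistance

Service from Apr 27, 2016 to 21 Jan 2019: 999 days.
Stock Purchase Plan — status temporary ✓ (not excluded); service 999 days ≥ 60 days ✓; grade IC2 < IC4 ✗ → not eligible.
Floating Holidays — status temporary ✓; service 999 days ≥ 12 weeks (≈84 days) ✓; 30 hrs/wk < 40 ✗ → not eligible.
Travel Insurance — status temporary ✗ (requires seasonal) → not eligible.
Retirement Savings Plan — status temporary ✗ (requires full-time) → not eligible.
Remote Work Stipend — status temporary ✗ (requires full-time, part-time, or seasonal) → not eligible.
Wellness Stipend — status temporary ✓ (not excluded); service 999 days ≥ 1 year (≈365 days) ✓; age 23 < 25 ✗ → not eligible.
Adoption Assistance — status temporary ✓; service 999 days ≥ 3 months (≈90 days) ✓; 30 hrs/wk ≥ 30 ✓ → eligible.
Health Savings Account — status temporary ✓; service 999 days ≥ 12 weeks (≈84 days) ✓; age 23 < 25 ✗ → not eligible.
Phone Allowance — status temporary ✗ (requires full-time or part-time) → not eligible.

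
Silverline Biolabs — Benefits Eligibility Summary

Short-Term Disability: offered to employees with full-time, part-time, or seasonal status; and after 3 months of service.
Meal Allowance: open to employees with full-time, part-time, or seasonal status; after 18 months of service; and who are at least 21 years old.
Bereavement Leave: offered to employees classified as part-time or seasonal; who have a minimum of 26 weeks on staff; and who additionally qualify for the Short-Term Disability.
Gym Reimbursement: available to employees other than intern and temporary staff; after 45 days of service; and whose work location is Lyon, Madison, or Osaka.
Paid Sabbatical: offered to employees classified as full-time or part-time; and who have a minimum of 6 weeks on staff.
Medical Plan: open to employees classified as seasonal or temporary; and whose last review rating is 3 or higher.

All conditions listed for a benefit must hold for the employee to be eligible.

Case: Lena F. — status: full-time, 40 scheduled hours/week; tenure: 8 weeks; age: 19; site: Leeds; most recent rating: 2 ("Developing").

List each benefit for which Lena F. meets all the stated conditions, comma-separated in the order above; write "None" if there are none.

Short-Term Disability — status full-time ✓; service 8 weeks < 3 months (≈90 days) ✗ → not eligible.
Meal Allowance — status full-time ✓; service 8 weeks < 18 months (≈540 days) ✗ → not eligible.
Bereavement Leave — status full-time ✗ (requires part-time or seasonal) → not eligible.
Gym Reimbursement — status full-time ✓ (not excluded); service 8 weeks ≥ 45 days ✓; site Leeds ✗ (not Lyon, Madison, or Osaka) → not eligible.
Paid Sabbatical — status full-time ✓; service 8 weeks ≥ 6 weeks ✓ → eligible.
Medical Plan — status full-time ✗ (requires seasonal or temporary) → not eligible.

Paid Sabbatical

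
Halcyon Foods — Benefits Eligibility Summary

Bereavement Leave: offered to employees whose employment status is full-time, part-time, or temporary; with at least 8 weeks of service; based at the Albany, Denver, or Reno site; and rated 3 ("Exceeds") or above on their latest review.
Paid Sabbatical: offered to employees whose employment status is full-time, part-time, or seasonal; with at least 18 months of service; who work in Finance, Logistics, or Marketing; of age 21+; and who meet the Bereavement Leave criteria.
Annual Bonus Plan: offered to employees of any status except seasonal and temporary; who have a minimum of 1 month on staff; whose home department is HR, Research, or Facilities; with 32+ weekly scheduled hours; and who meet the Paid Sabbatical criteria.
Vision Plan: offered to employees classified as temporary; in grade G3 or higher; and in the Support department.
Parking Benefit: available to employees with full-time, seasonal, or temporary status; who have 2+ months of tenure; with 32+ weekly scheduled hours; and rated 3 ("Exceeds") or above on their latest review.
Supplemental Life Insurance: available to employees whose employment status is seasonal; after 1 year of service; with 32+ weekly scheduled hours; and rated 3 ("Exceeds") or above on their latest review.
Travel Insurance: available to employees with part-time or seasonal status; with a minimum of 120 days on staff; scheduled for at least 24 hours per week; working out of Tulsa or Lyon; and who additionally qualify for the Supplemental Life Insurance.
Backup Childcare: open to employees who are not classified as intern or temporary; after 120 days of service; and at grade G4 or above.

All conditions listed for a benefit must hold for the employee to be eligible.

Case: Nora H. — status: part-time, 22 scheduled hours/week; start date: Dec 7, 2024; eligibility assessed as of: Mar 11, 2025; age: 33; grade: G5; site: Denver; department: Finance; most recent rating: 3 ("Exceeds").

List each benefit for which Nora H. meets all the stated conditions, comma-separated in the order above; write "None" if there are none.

Service from Dec 7, 2024 to Mar 11, 2025: 94 days.
Bereavement Leave — status part-time ✓; service 94 days ≥ 8 weeks (≈56 days) ✓; site Denver ✓; rating 3 ≥ 3 ✓ → eligible.
Paid Sabbatical — status part-time ✓; service 94 days < 18 months (≈540 days) ✗ → not eligible.
Annual Bonus Plan — status part-time ✓ (not excluded); service 94 days ≥ 1 month (≈30 days) ✓; dept Finance ✗ → not eligible.
Vision Plan — status part-time ✗ (requires temporary) → not eligible.
Parking Benefit — status part-time ✗ (requires full-time, seasonal, or temporary) → not eligible.
Supplemental Life Insurance — status part-time ✗ (requires seasonal) → not eligible.
Travel Insurance — status part-time ✓; service 94 days < 120 days ✗ → not eligible.
Backup Childcare — status part-time ✓ (not excluded); service 94 days < 120 days ✗ → not eligible.

Bereavement Leave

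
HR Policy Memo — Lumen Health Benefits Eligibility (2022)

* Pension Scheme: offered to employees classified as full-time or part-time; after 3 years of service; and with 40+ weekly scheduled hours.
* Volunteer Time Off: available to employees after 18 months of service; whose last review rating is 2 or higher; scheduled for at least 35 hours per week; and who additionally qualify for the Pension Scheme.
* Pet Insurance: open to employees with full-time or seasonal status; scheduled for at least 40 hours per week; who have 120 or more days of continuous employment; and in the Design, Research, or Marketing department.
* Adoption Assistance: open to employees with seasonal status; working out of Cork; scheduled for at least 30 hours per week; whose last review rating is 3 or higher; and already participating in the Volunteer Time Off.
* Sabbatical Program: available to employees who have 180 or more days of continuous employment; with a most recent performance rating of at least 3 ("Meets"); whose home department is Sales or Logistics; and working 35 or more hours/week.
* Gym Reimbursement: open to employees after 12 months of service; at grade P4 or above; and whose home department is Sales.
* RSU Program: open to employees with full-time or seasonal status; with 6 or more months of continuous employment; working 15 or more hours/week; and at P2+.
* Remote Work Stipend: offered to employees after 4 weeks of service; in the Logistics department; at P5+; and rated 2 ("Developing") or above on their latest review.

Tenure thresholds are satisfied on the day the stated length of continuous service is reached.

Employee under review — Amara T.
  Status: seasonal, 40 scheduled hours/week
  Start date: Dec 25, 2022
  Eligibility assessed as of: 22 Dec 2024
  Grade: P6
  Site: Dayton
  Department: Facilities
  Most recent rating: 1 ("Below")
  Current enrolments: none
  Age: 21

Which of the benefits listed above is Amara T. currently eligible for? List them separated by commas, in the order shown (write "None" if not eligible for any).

RSU Program

Service from Dec 25, 2022 to 22 Dec 2024: 728 days.
Pension Scheme — status seasonal ✗ (requires full-time or part-time) → not eligible.
Volunteer Time Off — service 728 days ≥ 18 months (≈540 days) ✓; rating 1 < 2 ✗ → not eligible.
Pet Insurance — status seasonal ✓; 40 hrs/wk ≥ 40 ✓; service 728 days ≥ 120 days ✓; dept Facilities ✗ → not eligible.
Adoption Assistance — status seasonal ✓; site Dayton ✗ (not Cork) → not eligible.
Sabbatical Program — service 728 days ≥ 180 days ✓; rating 1 < 3 ✗ → not eligible.
Gym Reimbursement — service 728 days ≥ 12 months (≈360 days) ✓; grade P6 ≥ P4 ✓; dept Facilities ✗ → not eligible.
RSU Program — status seasonal ✓; service 728 days ≥ 6 months (≈180 days) ✓; 40 hrs/wk ≥ 15 ✓; grade P6 ≥ P2 ✓ → eligible.
Remote Work Stipend — service 728 days ≥ 4 weeks (≈28 days) ✓; dept Facilities ✗ → not eligible.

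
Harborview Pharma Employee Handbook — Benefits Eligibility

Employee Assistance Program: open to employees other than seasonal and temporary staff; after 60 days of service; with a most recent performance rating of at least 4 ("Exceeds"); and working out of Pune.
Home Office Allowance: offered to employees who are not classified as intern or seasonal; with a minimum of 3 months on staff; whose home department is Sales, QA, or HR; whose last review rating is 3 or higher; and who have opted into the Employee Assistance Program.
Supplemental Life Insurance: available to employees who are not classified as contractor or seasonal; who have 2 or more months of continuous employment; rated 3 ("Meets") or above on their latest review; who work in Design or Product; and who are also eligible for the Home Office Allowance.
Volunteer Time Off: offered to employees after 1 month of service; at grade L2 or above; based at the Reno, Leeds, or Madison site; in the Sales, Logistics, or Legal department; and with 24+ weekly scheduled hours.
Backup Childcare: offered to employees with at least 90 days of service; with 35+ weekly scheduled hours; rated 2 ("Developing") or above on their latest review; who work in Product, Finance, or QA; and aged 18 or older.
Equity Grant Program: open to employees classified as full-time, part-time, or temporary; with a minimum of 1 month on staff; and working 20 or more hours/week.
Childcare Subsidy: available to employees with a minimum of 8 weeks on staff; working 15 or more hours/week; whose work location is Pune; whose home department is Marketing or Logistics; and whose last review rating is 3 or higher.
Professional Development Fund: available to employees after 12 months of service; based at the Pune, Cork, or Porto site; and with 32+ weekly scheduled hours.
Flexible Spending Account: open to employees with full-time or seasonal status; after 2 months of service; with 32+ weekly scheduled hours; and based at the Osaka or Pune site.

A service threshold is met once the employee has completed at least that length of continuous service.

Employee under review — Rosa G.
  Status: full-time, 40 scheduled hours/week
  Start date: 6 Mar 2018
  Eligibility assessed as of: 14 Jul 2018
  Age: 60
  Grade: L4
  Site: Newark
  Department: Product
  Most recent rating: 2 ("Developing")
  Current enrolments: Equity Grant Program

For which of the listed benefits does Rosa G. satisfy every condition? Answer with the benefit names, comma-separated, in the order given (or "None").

Service from 6 Mar 2018 to 14 Jul 2018: 130 days.
Employee Assistance Program — status full-time ✓ (not excluded); service 130 days ≥ 60 days ✓; rating 2 < 4 ✗ → not eligible.
Home Office Allowance — status full-time ✓ (not excluded); service 130 days ≥ 3 months (≈90 days) ✓; dept Product ✗ → not eligible.
Supplemental Life Insurance — status full-time ✓ (not excluded); service 130 days ≥ 2 months (≈60 days) ✓; rating 2 < 3 ✗ → not eligible.
Volunteer Time Off — service 130 days ≥ 1 month (≈30 days) ✓; grade L4 ≥ L2 ✓; site Newark ✗ (not Reno, Leeds, or Madison) → not eligible.
Backup Childcare — service 130 days ≥ 90 days ✓; 40 hrs/wk ≥ 35 ✓; rating 2 ≥ 2 ✓; dept Product ✓; age 60 ≥ 18 ✓ → eligible.
Equity Grant Program — status full-time ✓; service 130 days ≥ 1 month (≈30 days) ✓; 40 hrs/wk ≥ 20 ✓ → eligible.
Childcare Subsidy — service 130 days ≥ 8 weeks (≈56 days) ✓; 40 hrs/wk ≥ 15 ✓; site Newark ✗ (not Pune) → not eligible.
Professional Development Fund — service 130 days < 12 months (≈360 days) ✗ → not eligible.
Flexible Spending Account — status full-time ✓; service 130 days ≥ 2 months (≈60 days) ✓; 40 hrs/wk ≥ 32 ✓; site Newark ✗ (not Osaka or Pune) → not eligible.

Backup Childcare, Equity Grant Program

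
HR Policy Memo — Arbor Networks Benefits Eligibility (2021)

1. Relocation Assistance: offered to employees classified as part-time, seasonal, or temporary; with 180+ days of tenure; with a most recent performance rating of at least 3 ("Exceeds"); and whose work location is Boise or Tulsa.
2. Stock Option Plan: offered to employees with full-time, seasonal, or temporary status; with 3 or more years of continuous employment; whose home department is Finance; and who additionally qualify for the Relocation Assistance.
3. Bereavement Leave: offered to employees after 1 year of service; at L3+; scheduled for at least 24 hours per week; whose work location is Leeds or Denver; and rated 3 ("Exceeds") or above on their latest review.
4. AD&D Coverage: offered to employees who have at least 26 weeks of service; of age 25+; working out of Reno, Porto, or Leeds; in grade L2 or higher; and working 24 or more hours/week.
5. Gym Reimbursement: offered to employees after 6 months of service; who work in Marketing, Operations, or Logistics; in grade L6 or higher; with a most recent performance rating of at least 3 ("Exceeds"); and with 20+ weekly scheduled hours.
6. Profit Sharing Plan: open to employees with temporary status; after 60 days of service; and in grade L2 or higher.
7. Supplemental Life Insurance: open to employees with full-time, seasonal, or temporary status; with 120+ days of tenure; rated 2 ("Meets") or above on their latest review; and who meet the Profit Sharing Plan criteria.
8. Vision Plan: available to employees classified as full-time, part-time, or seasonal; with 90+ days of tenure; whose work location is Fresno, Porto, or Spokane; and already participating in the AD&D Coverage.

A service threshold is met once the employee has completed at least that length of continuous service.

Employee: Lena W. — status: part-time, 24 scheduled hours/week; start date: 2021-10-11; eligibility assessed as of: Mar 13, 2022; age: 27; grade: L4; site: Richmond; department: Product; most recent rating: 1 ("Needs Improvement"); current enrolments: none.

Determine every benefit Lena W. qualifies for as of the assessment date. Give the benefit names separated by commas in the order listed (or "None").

None

Service from 2021-10-11 to Mar 13, 2022: 153 days.
Relocation Assistance — status part-time ✓; service 153 days < 180 days ✗ → not eligible.
Stock Option Plan — status part-time ✗ (requires full-time, seasonal, or temporary) → not eligible.
Bereavement Leave — service 153 days < 1 year (≈365 days) ✗ → not eligible.
AD&D Coverage — service 153 days < 26 weeks (≈182 days) ✗ → not eligible.
Gym Reimbursement — service 153 days < 6 months (≈180 days) ✗ → not eligible.
Profit Sharing Plan — status part-time ✗ (requires temporary) → not eligible.
Supplemental Life Insurance — status part-time ✗ (requires full-time, seasonal, or temporary) → not eligible.
Vision Plan — status part-time ✓; service 153 days ≥ 90 days ✓; site Richmond ✗ (not Fresno, Porto, or Spokane) → not eligible.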